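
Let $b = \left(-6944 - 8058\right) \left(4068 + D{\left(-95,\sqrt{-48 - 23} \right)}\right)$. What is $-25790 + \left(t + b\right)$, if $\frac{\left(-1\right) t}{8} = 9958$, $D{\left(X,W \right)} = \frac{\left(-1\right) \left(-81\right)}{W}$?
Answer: $-61133590 + \frac{1215162 i \sqrt{71}}{71} \approx -6.1134 \cdot 10^{7} + 1.4421 \cdot 10^{5} i$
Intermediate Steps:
$D{\left(X,W \right)} = \frac{81}{W}$
$b = -61028136 + \frac{1215162 i \sqrt{71}}{71}$ ($b = \left(-6944 - 8058\right) \left(4068 + \frac{81}{\sqrt{-48 - 23}}\right) = - 15002 \left(4068 + \frac{81}{\sqrt{-71}}\right) = - 15002 \left(4068 + \frac{81}{i \sqrt{71}}\right) = - 15002 \left(4068 + 81 \left(- \frac{i \sqrt{71}}{71}\right)\right) = - 15002 \left(4068 - \frac{81 i \sqrt{71}}{71}\right) = -61028136 + \frac{1215162 i \sqrt{71}}{71} \approx -6.1028 \cdot 10^{7} + 1.4421 \cdot 10^{5} i$)
$t = -79664$ ($t = \left(-8\right) 9958 = -79664$)
$-25790 + \left(t + b\right) = -25790 - \left(61107800 - \frac{1215162 i \sqrt{71}}{71}\right) = -61133590 + \frac{1215162 i \sqrt{71}}{71}$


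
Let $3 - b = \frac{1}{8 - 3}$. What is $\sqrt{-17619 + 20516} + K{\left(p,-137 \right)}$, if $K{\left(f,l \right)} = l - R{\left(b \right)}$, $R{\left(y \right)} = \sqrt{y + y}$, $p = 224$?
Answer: $-137 + \sqrt{2897} - \frac{2 \sqrt{35}}{5} \approx -85.543$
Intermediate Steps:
$b = \frac{14}{5}$ ($b = 3 - \frac{1}{8 - 3} = 3 - \frac{1}{5} = \frac{14}{5} \approx 2.8$)
$R{\left(y \right)} = \sqrt{2} \sqrt{y}$ ($R{\left(y \right)} = \sqrt{2 y} = \sqrt{2} \sqrt{y}$)
$K{\left(f,l \right)} = l - \frac{2 \sqrt{35}}{5}$ ($K{\left(f,l \right)} = l - \sqrt{2} \sqrt{\frac{14}{5}} = l - \sqrt{2} \frac{\sqrt{70}}{5} = l - \frac{2 \sqrt{35}}{5}$)
$\sqrt{-17619 + 20516} + K{\left(p,-137 \right)} = \sqrt{-17619 + 20516} - \left(137 + \frac{2 \sqrt{35}}{5}\right) = \sqrt{2897} - \left(137 + \frac{2 \sqrt{35}}{5}\right) = -137 + \sqrt{2897} - \frac{2 \sqrt{35}}{5}$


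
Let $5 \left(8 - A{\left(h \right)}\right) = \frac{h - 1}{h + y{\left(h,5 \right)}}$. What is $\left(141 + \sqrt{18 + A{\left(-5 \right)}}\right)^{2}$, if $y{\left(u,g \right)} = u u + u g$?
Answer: $\frac{497669}{25} + \frac{564 \sqrt{161}}{5} \approx 21338.0$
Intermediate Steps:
$y{\left(u,g \right)} = u^{2} + g u$
$A{\left(h \right)} = 8 - \frac{-1 + h}{5 \left(h + h \left(5 + h\right)\right)}$ ($A{\left(h \right)} = 8 - \frac{\left(h - 1\right) \frac{1}{h + h \left(5 + h\right)}}{5} = 8 - \frac{\left(-1 + h\right) \frac{1}{h + h \left(5 + h\right)}}{5} = 8 - \frac{\frac{1}{h + h \left(5 + h\right)} \left(-1 + h\right)}{5} = 8 - \frac{-1 + h}{5 \left(h + h \left(5 + h\right)\right)}$)
$\left(141 + \sqrt{18 + A{\left(-5 \right)}}\right)^{2} = \left(141 + \sqrt{18 + \frac{1 + 40 \left(-5\right)^{2} + 239 \left(-5\right)}{5 \left(-5\right) \left(6 - 5\right)}}\right)^{2} = \left(141 + \sqrt{18 + \frac{1}{5} \left(- \frac{1}{5}\right) 1^{-1} \left(1 + 40 \cdot 25 - 1195\right)}\right)^{2} = \left(141 + \sqrt{18 + \frac{1}{5} \left(- \frac{1}{5}\right) 1 \left(1 + 1000 - 1195\right)}\right)^{2} = \left(141 + \sqrt{18 + \frac{1}{5} \left(- \frac{1}{5}\right) 1 \left(-194\right)}\right)^{2} = \left(141 + \sqrt{18 + \frac{194}{25}}\right)^{2} = \left(141 + \sqrt{\frac{644}{25}}\right)^{2} = \left(141 + \frac{2 \sqrt{161}}{5}\right)^{2}$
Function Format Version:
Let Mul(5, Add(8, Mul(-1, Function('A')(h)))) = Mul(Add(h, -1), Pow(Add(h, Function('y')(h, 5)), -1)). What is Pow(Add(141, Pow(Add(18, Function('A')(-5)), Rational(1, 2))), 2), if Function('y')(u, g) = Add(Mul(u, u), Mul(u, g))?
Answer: Add(Rational(497669, 25), Mul(Rational(564, 5), Pow(161, Rational(1, 2)))) ≈ 21338.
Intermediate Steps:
Function('y')(u, g) = Add(Pow(u, 2), Mul(g, u))
Function('A')(h) = Add(8, Mul(Rational(-1, 5), Pow(Add(h, Mul(h, Add(5, h))), -1), Add(-1, h))) (Function('A')(h) = Add(8, Mul(Rational(-1, 5), Mul(Add(h, -1), Pow(Add(h, Mul(h, Add(5, h))), -1)))) = Add(8, Mul(Rational(-1, 5), Mul(Add(-1, h), Pow(Add(h, Mul(h, Add(5, h))), -1)))) = Add(8, Mul(Rational(-1, 5), Mul(Pow(Add(h, Mul(h, Add(5, h))), -1), Add(-1, h)))) = Add(8, Mul(Rational(-1, 5), Pow(Add(h, Mul(h, Add(5, h))), -1), Add(-1, h))))
Pow(Add(141, Pow(Add(18, Function('A')(-5)), Rational(1, 2))), 2) = Pow(Add(141, Pow(Add(18, Mul(Rational(1, 5), Pow(-5, -1), Pow(Add(6, -5), -1), Add(1, Mul(40, Pow(-5, 2)), Mul(239, -5)))), Rational(1, 2))), 2) = Pow(Add(141, Pow(Add(18, Mul(Rational(1, 5), Rational(-1, 5), Pow(1, -1), Add(1, Mul(40, 25), -1195))), Rational(1, 2))), 2) = Pow(Add(141, Pow(Add(18, Mul(Rational(1, 5), Rational(-1, 5), 1, Add(1, 1000, -1195))), Rational(1, 2))), 2) = Pow(Add(141, Pow(Add(18, Mul(Rational(1, 5), Rational(-1, 5), 1, -194)), Rational(1, 2))), 2) = Pow(Add(141, Pow(Add(18, Rational(194, 25)), Rational(1, 2))), 2) = Pow(Add(141, Pow(Rational(644, 25), Rational(1, 2))), 2) = Pow(Add(141, Mul(Rational(2, 5), Pow(161, Rational(1, 2)))), 2)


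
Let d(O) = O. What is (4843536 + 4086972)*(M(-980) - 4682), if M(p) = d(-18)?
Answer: -41973387600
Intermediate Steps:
M(p) = -18
(4843536 + 4086972)*(M(-980) - 4682) = (4843536 + 4086972)*(-18 - 4682) = 8930508*(-4700) = -41973387600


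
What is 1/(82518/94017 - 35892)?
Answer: -31339/1124791882 ≈ -2.7862e-5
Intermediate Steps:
1/(82518/94017 - 35892) = 1/(82518*(1/94017) - 35892) = 1/(27506/31339 - 35892) = 1/(-1124791882/31339) = -31339/1124791882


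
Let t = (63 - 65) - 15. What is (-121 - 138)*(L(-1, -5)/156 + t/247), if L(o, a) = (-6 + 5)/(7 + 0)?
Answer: 53539/2964 ≈ 18.063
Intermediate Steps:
t = -17 (t = -2 - 15 = -17)
L(o, a) = -⅐ (L(o, a) = -1/7 = -1*⅐ = -⅐)
(-121 - 138)*(L(-1, -5)/156 + t/247) = (-121 - 138)*(-⅐/156 - 17/247) = -259*(-⅐*1/156 - 17*1/247) = -259*(-1/1092 - 17/247) = -259*(-1447/20748) = 53539/2964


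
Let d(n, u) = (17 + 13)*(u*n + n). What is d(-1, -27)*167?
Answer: 130260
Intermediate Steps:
d(n, u) = 30*n + 30*n*u (d(n, u) = 30*(n*u + n) = 30*(n + n*u) = 30*n + 30*n*u)
d(-1, -27)*167 = (30*(-1)*(1 - 27))*167 = (30*(-1)*(-26))*167 = 780*167 = 130260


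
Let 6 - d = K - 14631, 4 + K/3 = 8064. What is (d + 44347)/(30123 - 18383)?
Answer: 8701/2935 ≈ 2.9646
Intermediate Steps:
K = 24180 (K = -12 + 3*8064 = -12 + 24192 = 24180)
d = -9543 (d = 6 - (24180 - 14631) = 6 - 1*9549 = 6 - 9549 = -9543)
(d + 44347)/(30123 - 18383) = (-9543 + 44347)/(30123 - 18383) = 34804/11740 = 34804*(1/11740) = 8701/2935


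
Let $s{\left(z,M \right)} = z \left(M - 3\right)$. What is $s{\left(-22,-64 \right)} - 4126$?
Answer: $-2652$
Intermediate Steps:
$s{\left(z,M \right)} = z \left(-3 + M\right)$
$s{\left(-22,-64 \right)} - 4126 = - 22 \left(-3 - 64\right) - 4126 = \left(-22\right) \left(-67\right) - 4126 = 1474 - 4126 = -2652$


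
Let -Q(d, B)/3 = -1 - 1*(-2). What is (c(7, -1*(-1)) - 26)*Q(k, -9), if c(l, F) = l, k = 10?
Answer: 57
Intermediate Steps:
Q(d, B) = -3 (Q(d, B) = -3*(-1 - 1*(-2)) = -3*(-1 + 2) = -3*1 = -3)
(c(7, -1*(-1)) - 26)*Q(k, -9) = (7 - 26)*(-3) = -19*(-3) = 57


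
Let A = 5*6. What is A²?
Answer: 900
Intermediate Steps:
A = 30
A² = 30² = 900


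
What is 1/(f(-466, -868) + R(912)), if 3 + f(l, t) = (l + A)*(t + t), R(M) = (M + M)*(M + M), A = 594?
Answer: 1/3104765 ≈ 3.2209e-7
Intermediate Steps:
R(M) = 4*M**2 (R(M) = (2*M)*(2*M) = 4*M**2)
f(l, t) = -3 + 2*t*(594 + l) (f(l, t) = -3 + (l + 594)*(t + t) = -3 + (594 + l)*(2*t) = -3 + 2*t*(594 + l))
1/(f(-466, -868) + R(912)) = 1/((-3 + 1188*(-868) + 2*(-466)*(-868)) + 4*912**2) = 1/((-3 - 1031184 + 808976) + 4*831744) = 1/(-222211 + 3326976) = 1/3104765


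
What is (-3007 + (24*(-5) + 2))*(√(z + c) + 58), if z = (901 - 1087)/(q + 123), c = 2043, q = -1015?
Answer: -181250 - 3125*√406426866/446 ≈ -3.2251e+5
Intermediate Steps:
z = 93/446 (z = (901 - 1087)/(-1015 + 123) = -186/(-892) = -186*(-1/892) = 93/446 ≈ 0.20852)
(-3007 + (24*(-5) + 2))*(√(z + c) + 58) = (-3007 + (24*(-5) + 2))*(√(93/446 + 2043) + 58) = (-3007 + (-120 + 2))*(√(911271/446) + 58) = (-3007 - 118)*(√406426866/446 + 58) = -3125*(58 + √406426866/446) = -181250 - 3125*√406426866/446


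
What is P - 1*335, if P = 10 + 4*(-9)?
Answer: -361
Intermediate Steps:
P = -26 (P = 10 - 36 = -26)
P - 1*335 = -26 - 1*335 = -26 - 335 = -361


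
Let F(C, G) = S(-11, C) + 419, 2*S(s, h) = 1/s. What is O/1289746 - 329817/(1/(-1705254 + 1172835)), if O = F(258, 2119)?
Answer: 4982570505747788293/28374412 ≈ 1.7560e+11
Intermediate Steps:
S(s, h) = 1/(2*s)
F(C, G) = 9217/22 (F(C, G) = (½)/(-11) + 419 = (½)*(-1/11) + 419 = -1/22 + 419 = 9217/22)
O = 9217/22 ≈ 418.95
O/1289746 - 329817/(1/(-1705254 + 1172835)) = (9217/22)/1289746 - 329817/(1/(-1705254 + 1172835)) = (9217/22)*(1/1289746) - 329817/(1/(-532419)) = 9217/28374412 - 329817/(-1/532419) = 9217/28374412 - 329817*(-532419) = 9217/28374412 + 175600837323 = 4982570505747788293/28374412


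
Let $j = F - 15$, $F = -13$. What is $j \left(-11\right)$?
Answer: $308$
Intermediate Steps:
$j = -28$ ($j = -13 - 15 = -28$)
$j \left(-11\right) = \left(-28\right) \left(-11\right) = 308$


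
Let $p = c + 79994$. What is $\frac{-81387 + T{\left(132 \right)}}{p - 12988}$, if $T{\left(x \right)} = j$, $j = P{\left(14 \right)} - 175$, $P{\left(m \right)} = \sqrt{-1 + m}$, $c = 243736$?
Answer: $- \frac{40781}{155371} + \frac{\sqrt{13}}{310742} \approx -0.26246$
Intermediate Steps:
$p = 323730$ ($p = 243736 + 79994 = 323730$)
$j = -175 + \sqrt{13}$ ($j = \sqrt{-1 + 14} - 175 = \sqrt{13} - 175 = -175 + \sqrt{13} \approx -171.39$)
$T{\left(x \right)} = -175 + \sqrt{13}$
$\frac{-81387 + T{\left(132 \right)}}{p - 12988} = \frac{-81387 - \left(175 - \sqrt{13}\right)}{323730 - 12988} = \frac{-81562 + \sqrt{13}}{323730 + \left(-95428 + 82440\right)} = \frac{-81562 + \sqrt{13}}{323730 - 12988} = \frac{-81562 + \sqrt{13}}{310742} = \left(-81562 + \sqrt{13}\right) \frac{1}{310742} = - \frac{40781}{155371} + \frac{\sqrt{13}}{310742}$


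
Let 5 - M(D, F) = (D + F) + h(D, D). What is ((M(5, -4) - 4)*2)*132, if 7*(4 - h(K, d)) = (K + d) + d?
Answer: -3432/7 ≈ -490.29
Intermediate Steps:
h(K, d) = 4 - 2*d/7 - K/7 (h(K, d) = 4 - ((K + d) + d)/7 = 4 - (K + 2*d)/7 = 4 + (-2*d/7 - K/7) = 4 - 2*d/7 - K/7)
M(D, F) = 1 - F - 4*D/7 (M(D, F) = 5 - ((D + F) + (4 - 2*D/7 - D/7)) = 5 - ((D + F) + (4 - 3*D/7)) = 5 - (4 + F + 4*D/7) = 5 + (-4 - F - 4*D/7) = 1 - F - 4*D/7)
((M(5, -4) - 4)*2)*132 = (((1 - 1*(-4) - 4/7*5) - 4)*2)*132 = (((1 + 4 - 20/7) - 4)*2)*132 = ((15/7 - 4)*2)*132 = -13/7*2*132 = -26/7*132 = -3432/7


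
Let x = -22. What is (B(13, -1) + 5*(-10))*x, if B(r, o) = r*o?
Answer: 1386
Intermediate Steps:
B(r, o) = o*r
(B(13, -1) + 5*(-10))*x = (-1*13 + 5*(-10))*(-22) = (-13 - 50)*(-22) = -63*(-22) = 1386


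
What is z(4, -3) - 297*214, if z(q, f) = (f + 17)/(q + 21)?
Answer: -1588936/25 ≈ -63557.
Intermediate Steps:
z(q, f) = (17 + f)/(21 + q)
z(4, -3) - 297*214 = (17 - 3)/(21 + 4) - 297*214 = 14/25 - 63558 = -1588936/25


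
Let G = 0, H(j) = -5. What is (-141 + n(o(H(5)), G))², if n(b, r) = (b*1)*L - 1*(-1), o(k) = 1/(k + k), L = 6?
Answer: 494209/25 ≈ 19768.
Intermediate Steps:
o(k) = 1/(2*k)
n(b, r) = 1 + 6*b (n(b, r) = (b*1)*6 - 1*(-1) = b*6 + 1 = 6*b + 1 = 1 + 6*b)
(-141 + n(o(H(5)), G))² = (-141 + (1 + 6*((½)/(-5))))² = (-141 + (1 + 6*((½)*(-⅕))))² = (-141 + (1 + 6*(-⅒)))² = (-141 + (1 - ⅗))² = (-141 + ⅖)² = (-703/5)² = 494209/25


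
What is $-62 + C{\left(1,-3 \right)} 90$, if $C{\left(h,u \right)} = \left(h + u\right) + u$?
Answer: $-512$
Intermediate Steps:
$C{\left(h,u \right)} = h + 2 u$
$-62 + C{\left(1,-3 \right)} 90 = -62 + \left(1 + 2 \left(-3\right)\right) 90 = -62 + \left(1 - 6\right) 90 = -62 - 450 = -512$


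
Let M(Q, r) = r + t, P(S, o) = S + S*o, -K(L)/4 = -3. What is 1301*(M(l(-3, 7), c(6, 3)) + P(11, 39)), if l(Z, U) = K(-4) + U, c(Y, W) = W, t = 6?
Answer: 584149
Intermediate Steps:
K(L) = 12 (K(L) = -4*(-3) = 12)
l(Z, U) = 12 + U
M(Q, r) = 6 + r (M(Q, r) = r + 6 = 6 + r)
1301*(M(l(-3, 7), c(6, 3)) + P(11, 39)) = 1301*((6 + 3) + 11*(1 + 39)) = 1301*(9 + 11*40) = 1301*(9 + 440) = 1301*449 = 584149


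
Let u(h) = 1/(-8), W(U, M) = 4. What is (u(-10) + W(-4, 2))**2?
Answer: 961/64 ≈ 15.016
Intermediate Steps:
u(h) = -1/8
(u(-10) + W(-4, 2))**2 = (-1/8 + 4)**2 = (31/8)**2 = 961/64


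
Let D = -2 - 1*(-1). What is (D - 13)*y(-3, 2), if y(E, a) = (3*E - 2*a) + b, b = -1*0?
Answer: 182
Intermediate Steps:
b = 0
y(E, a) = -2*a + 3*E (y(E, a) = (3*E - 2*a) + 0 = (-2*a + 3*E) + 0 = -2*a + 3*E)
D = -1 (D = -2 + 1 = -1)
(D - 13)*y(-3, 2) = (-1 - 13)*(-2*2 + 3*(-3)) = -14*(-4 - 9) = -14*(-13) = 182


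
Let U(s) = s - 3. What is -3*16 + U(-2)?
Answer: -53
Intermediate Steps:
U(s) = -3 + s
-3*16 + U(-2) = -3*16 + (-3 - 2) = -48 - 5 = -53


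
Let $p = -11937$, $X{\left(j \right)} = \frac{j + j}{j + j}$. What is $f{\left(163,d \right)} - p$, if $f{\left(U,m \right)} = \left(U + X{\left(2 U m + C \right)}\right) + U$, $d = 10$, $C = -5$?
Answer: $12264$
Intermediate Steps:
$X{\left(j \right)} = 1$ ($X{\left(j \right)} = \frac{2 j}{2 j} = 2 j \frac{1}{2 j} = 1$)
$f{\left(U,m \right)} = 1 + 2 U$ ($f{\left(U,m \right)} = \left(U + 1\right) + U = \left(1 + U\right) + U = 1 + 2 U$)
$f{\left(163,d \right)} - p = \left(1 + 2 \cdot 163\right) - -11937 = \left(1 + 326\right) + 11937 = 327 + 11937 = 12264$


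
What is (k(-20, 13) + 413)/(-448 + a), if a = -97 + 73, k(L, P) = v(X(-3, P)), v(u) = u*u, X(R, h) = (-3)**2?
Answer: -247/236 ≈ -1.0466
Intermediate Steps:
X(R, h) = 9
v(u) = u**2
k(L, P) = 81 (k(L, P) = 9**2 = 81)
a = -24
(k(-20, 13) + 413)/(-448 + a) = (81 + 413)/(-448 - 24) = 494/(-472) = 494*(-1/472) = -247/236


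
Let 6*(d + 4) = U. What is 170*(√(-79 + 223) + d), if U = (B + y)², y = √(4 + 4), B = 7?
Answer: 2975 + 2380*√2/3 ≈ 4096.9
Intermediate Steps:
y = 2*√2 (y = √8 = 2*√2 ≈ 2.8284)
U = (7 + 2*√2)² ≈ 96.598
d = 11/2 + 14*√2/3 (d = -4 + (57 + 28*√2)/6 = -4 + (19/2 + 14*√2/3) = 11/2 + 14*√2/3 ≈ 12.100)
170*(√(-79 + 223) + d) = 170*(√(-79 + 223) + (11/2 + 14*√2/3)) = 170*(√144 + (11/2 + 14*√2/3)) = 170*(12 + (11/2 + 14*√2/3)) = 170*(35/2 + 14*√2/3) = 2975 + 2380*√2/3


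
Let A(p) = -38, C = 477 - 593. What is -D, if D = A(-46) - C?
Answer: -78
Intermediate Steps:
C = -116
D = 78 (D = -38 - 1*(-116) = -38 + 116 = 78)
-D = -1*78 = -78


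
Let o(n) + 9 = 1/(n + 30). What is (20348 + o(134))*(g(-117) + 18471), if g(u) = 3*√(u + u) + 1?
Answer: 15403786946/41 + 30020373*I*√26/164 ≈ 3.757e+8 + 9.3338e+5*I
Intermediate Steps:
o(n) = -9 + 1/(30 + n) (o(n) = -9 + 1/(n + 30) = -9 + 1/(30 + n))
g(u) = 1 + 3*√2*√u (g(u) = 3*√(2*u) + 1 = 3*(√2*√u) + 1 = 3*√2*√u + 1 = 1 + 3*√2*√u)
(20348 + o(134))*(g(-117) + 18471) = (20348 + (-269 - 9*134)/(30 + 134))*((1 + 3*√2*√(-117)) + 18471) = (20348 + (-269 - 1206)/164)*((1 + 3*√2*(3*I*√13)) + 18471) = (20348 + (1/164)*(-1475))*((1 + 9*I*√26) + 18471) = (20348 - 1475/164)*(18472 + 9*I*√26) = 3335597*(18472 + 9*I*√26)/164 = 15403786946/41 + 30020373*I*√26/164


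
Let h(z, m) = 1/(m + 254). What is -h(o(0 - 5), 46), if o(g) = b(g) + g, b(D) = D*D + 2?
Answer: -1/300 ≈ -0.0033333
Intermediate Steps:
b(D) = 2 + D**2 (b(D) = D**2 + 2 = 2 + D**2)
o(g) = 2 + g + g**2 (o(g) = (2 + g**2) + g = 2 + g + g**2)
h(z, m) = 1/(254 + m)
-h(o(0 - 5), 46) = -1/(254 + 46) = -1/300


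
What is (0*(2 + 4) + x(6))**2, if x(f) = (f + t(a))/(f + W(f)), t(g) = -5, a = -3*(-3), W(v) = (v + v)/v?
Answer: 1/64 ≈ 0.015625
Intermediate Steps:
W(v) = 2 (W(v) = (2*v)/v = 2)
a = 9
x(f) = (-5 + f)/(2 + f) (x(f) = (f - 5)/(f + 2) = (-5 + f)/(2 + f))
(0*(2 + 4) + x(6))**2 = (0*(2 + 4) + (-5 + 6)/(2 + 6))**2 = (0*6 + 1/8)**2 = (0 + (1/8)*1)**2 = (0 + 1/8)**2 = (1/8)**2 = 1/64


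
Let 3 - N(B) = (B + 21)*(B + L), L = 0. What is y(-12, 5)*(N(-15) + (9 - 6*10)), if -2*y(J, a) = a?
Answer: -105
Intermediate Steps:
y(J, a) = -a/2
N(B) = 3 - B*(21 + B) (N(B) = 3 - (B + 21)*(B + 0) = 3 - (21 + B)*B = 3 - B*(21 + B))
y(-12, 5)*(N(-15) + (9 - 6*10)) = (-½*5)*((3 - 1*(-15)² - 21*(-15)) + (9 - 6*10)) = -5*((3 - 1*225 + 315) + (9 - 60))/2 = -5*((3 - 225 + 315) - 51)/2 = -5*(93 - 51)/2 = -5/2*42 = -105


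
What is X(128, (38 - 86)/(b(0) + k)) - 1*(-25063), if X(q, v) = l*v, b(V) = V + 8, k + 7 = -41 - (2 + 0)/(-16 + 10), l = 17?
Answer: 175585/7 ≈ 25084.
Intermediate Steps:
k = -143/3 (k = -7 + (-41 - (2 + 0)/(-16 + 10)) = -7 + (-41 - 2/(-6)) = -7 + (-41 - 2*(-1)/6) = -7 + (-41 - 1*(-⅓)) = -7 + (-41 + ⅓) = -7 - 122/3 = -143/3 ≈ -47.667)
b(V) = 8 + V
X(q, v) = 17*v
X(128, (38 - 86)/(b(0) + k)) - 1*(-25063) = 17*((38 - 86)/((8 + 0) - 143/3)) - 1*(-25063) = 17*(-48/(8 - 143/3)) + 25063 = 17*(-48/(-119/3)) + 25063 = 17*(-48*(-3/119)) + 25063 = 17*(144/119) + 25063 = 144/7 + 25063 = 175585/7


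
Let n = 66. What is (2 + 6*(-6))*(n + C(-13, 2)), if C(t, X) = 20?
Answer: -2924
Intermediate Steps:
(2 + 6*(-6))*(n + C(-13, 2)) = (2 + 6*(-6))*(66 + 20) = (2 - 36)*86 = -34*86 = -2924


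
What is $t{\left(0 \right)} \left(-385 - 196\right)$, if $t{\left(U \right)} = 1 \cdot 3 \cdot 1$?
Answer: $-1743$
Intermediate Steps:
$t{\left(U \right)} = 3$ ($t{\left(U \right)} = 3 \cdot 1 = 3$)
$t{\left(0 \right)} \left(-385 - 196\right) = 3 \left(-385 - 196\right) = 3 \left(-581\right) = -1743$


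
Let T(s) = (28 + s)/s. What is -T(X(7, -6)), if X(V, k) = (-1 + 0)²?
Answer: -29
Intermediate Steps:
X(V, k) = 1 (X(V, k) = (-1)² = 1)
T(s) = (28 + s)/s
-T(X(7, -6)) = -(28 + 1)/1 = -29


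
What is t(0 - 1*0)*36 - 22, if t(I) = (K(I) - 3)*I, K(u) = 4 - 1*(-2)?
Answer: -22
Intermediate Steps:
K(u) = 6 (K(u) = 4 + 2 = 6)
t(I) = 3*I (t(I) = (6 - 3)*I = 3*I)
t(0 - 1*0)*36 - 22 = (3*(0 - 1*0))*36 - 22 = (3*(0 + 0))*36 - 22 = (3*0)*36 - 22 = 0*36 - 22 = 0 - 22 = -22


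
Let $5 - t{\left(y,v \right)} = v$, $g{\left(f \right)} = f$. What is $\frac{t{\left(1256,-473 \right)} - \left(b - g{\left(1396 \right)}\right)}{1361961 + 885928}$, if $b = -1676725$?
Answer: $\frac{1678599}{2247889} \approx 0.74674$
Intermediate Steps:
$t{\left(y,v \right)} = 5 - v$
$\frac{t{\left(1256,-473 \right)} - \left(b - g{\left(1396 \right)}\right)}{1361961 + 885928} = \frac{\left(5 - -473\right) + \left(1396 - -1676725\right)}{1361961 + 885928} = \frac{\left(5 + 473\right) + \left(1396 + 1676725\right)}{2247889} = \left(478 + 1678121\right) \frac{1}{2247889} = 1678599 \cdot \frac{1}{2247889} = \frac{1678599}{2247889}$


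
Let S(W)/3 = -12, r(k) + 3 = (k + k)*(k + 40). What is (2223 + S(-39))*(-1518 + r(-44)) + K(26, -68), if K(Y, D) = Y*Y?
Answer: -2555927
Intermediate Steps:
r(k) = -3 + 2*k*(40 + k) (r(k) = -3 + (k + k)*(k + 40) = -3 + (2*k)*(40 + k) = -3 + 2*k*(40 + k))
S(W) = -36 (S(W) = 3*(-12) = -36)
K(Y, D) = Y²
(2223 + S(-39))*(-1518 + r(-44)) + K(26, -68) = (2223 - 36)*(-1518 + (-3 + 2*(-44)² + 80*(-44))) + 26² = 2187*(-1518 + (-3 + 2*1936 - 3520)) + 676 = 2187*(-1518 + (-3 + 3872 - 3520)) + 676 = 2187*(-1518 + 349) + 676 = 2187*(-1169) + 676 = -2556603 + 676 = -2555927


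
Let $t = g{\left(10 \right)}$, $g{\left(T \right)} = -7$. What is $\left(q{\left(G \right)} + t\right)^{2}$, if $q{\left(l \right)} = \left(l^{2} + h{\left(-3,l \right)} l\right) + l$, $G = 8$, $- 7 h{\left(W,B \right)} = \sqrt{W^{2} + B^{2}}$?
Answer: $\frac{211697}{49} - \frac{1040 \sqrt{73}}{7} \approx 3051.0$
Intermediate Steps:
$t = -7$
$h{\left(W,B \right)} = - \frac{\sqrt{B^{2} + W^{2}}}{7}$ ($h{\left(W,B \right)} = - \frac{\sqrt{W^{2} + B^{2}}}{7} = - \frac{\sqrt{B^{2} + W^{2}}}{7}$)
$q{\left(l \right)} = l + l^{2} - \frac{l \sqrt{9 + l^{2}}}{7}$ ($q{\left(l \right)} = \left(l^{2} + - \frac{\sqrt{l^{2} + \left(-3\right)^{2}}}{7} l\right) + l = \left(l^{2} + - \frac{\sqrt{l^{2} + 9}}{7} l\right) + l = \left(l^{2} + - \frac{\sqrt{9 + l^{2}}}{7} l\right) + l = \left(l^{2} - \frac{l \sqrt{9 + l^{2}}}{7}\right) + l = l + l^{2} - \frac{l \sqrt{9 + l^{2}}}{7}$)
$\left(q{\left(G \right)} + t\right)^{2} = \left(\frac{1}{7} \cdot 8 \left(7 - \sqrt{9 + 8^{2}} + 7 \cdot 8\right) - 7\right)^{2} = \left(\frac{1}{7} \cdot 8 \left(7 - \sqrt{9 + 64} + 56\right) - 7\right)^{2} = \left(\frac{1}{7} \cdot 8 \left(7 - \sqrt{73} + 56\right) - 7\right)^{2} = \left(\frac{1}{7} \cdot 8 \left(63 - \sqrt{73}\right) - 7\right)^{2} = \left(\left(72 - \frac{8 \sqrt{73}}{7}\right) - 7\right)^{2} = \left(65 - \frac{8 \sqrt{73}}{7}\right)^{2}$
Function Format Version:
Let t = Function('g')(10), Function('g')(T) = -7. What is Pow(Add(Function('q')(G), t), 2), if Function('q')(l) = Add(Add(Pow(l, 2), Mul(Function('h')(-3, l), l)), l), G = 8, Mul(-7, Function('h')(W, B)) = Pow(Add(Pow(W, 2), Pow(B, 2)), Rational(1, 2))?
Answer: Add(Rational(211697, 49), Mul(Rational(-1040, 7), Pow(73, Rational(1, 2)))) ≈ 3051.0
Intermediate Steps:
t = -7
Function('h')(W, B) = Mul(Rational(-1, 7), Pow(Add(Pow(B, 2), Pow(W, 2)), Rational(1, 2))) (Function('h')(W, B) = Mul(Rational(-1, 7), Pow(Add(Pow(W, 2), Pow(B, 2)), Rational(1, 2))) = Mul(Rational(-1, 7), Pow(Add(Pow(B, 2), Pow(W, 2)), Rational(1, 2))))
Function('q')(l) = Add(l, Pow(l, 2), Mul(Rational(-1, 7), l, Pow(Add(9, Pow(l, 2)), Rational(1, 2)))) (Function('q')(l) = Add(Add(Pow(l, 2), Mul(Mul(Rational(-1, 7), Pow(Add(Pow(l, 2), Pow(-3, 2)), Rational(1, 2))), l)), l) = Add(Add(Pow(l, 2), Mul(Mul(Rational(-1, 7), Pow(Add(Pow(l, 2), 9), Rational(1, 2))), l)), l) = Add(Add(Pow(l, 2), Mul(Mul(Rational(-1, 7), Pow(Add(9, Pow(l, 2)), Rational(1, 2))), l)), l) = Add(Add(Pow(l, 2), Mul(Rational(-1, 7), l, Pow(Add(9, Pow(l, 2)), Rational(1, 2)))), l) = Add(l, Pow(l, 2), Mul(Rational(-1, 7), l, Pow(Add(9, Pow(l, 2)), Rational(1, 2)))))
Pow(Add(Function('q')(G), t), 2) = Pow(Add(Mul(Rational(1, 7), 8, Add(7, Mul(-1, Pow(Add(9, Pow(8, 2)), Rational(1, 2))), Mul(7, 8))), -7), 2) = Pow(Add(Mul(Rational(1, 7), 8, Add(7, Mul(-1, Pow(Add(9, 64), Rational(1, 2))), 56)), -7), 2) = Pow(Add(Mul(Rational(1, 7), 8, Add(7, Mul(-1, Pow(73, Rational(1, 2))), 56)), -7), 2) = Pow(Add(Mul(Rational(1, 7), 8, Add(63, Mul(-1, Pow(73, Rational(1, 2))))), -7), 2) = Pow(Add(Add(72, Mul(Rational(-8, 7), Pow(73, Rational(1, 2)))), -7), 2) = Pow(Add(65, Mul(Rational(-8, 7), Pow(73, Rational(1, 2)))), 2)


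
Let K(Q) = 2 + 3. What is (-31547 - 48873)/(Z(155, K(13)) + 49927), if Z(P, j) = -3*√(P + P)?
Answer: -4015129340/2492702539 - 241260*√310/2492702539 ≈ -1.6125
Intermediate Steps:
K(Q) = 5
Z(P, j) = -3*√2*√P
(-31547 - 48873)/(Z(155, K(13)) + 49927) = (-31547 - 48873)/(-3*√2*√155 + 49927) = -80420/(-3*√310 + 49927) = -80420/(49927 - 3*√310)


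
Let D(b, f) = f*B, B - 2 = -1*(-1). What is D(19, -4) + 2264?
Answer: 2252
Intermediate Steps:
B = 3 (B = 2 - 1*(-1) = 2 + 1 = 3)
D(b, f) = 3*f (D(b, f) = f*3 = 3*f)
D(19, -4) + 2264 = 3*(-4) + 2264 = -12 + 2264 = 2252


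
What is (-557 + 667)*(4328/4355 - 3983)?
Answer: -381516014/871 ≈ -4.3802e+5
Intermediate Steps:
(-557 + 667)*(4328/4355 - 3983) = 110*(4328*(1/4355) - 3983) = 110*(4328/4355 - 3983) = 110*(-17341637/4355) = -381516014/871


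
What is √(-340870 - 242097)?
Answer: I*√582967 ≈ 763.52*I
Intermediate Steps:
√(-340870 - 242097) = √(-582967) = I*√582967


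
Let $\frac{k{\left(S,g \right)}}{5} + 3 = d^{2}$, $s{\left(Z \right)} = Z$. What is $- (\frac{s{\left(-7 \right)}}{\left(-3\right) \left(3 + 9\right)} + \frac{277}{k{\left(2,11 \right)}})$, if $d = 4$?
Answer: $- \frac{10427}{2340} \approx -4.456$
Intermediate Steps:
$k{\left(S,g \right)} = 65$ ($k{\left(S,g \right)} = -15 + 5 \cdot 4^{2} = -15 + 5 \cdot 16 = -15 + 80 = 65$)
$- (\frac{s{\left(-7 \right)}}{\left(-3\right) \left(3 + 9\right)} + \frac{277}{k{\left(2,11 \right)}}) = - (- \frac{7}{\left(-3\right) \left(3 + 9\right)} + \frac{277}{65}) = - (- \frac{7}{\left(-3\right) 12} + 277 \cdot \frac{1}{65}) = - (- \frac{7}{-36} + \frac{277}{65}) = - (\left(-7\right) \left(- \frac{1}{36}\right) + \frac{277}{65}) = - (\frac{7}{36} + \frac{277}{65}) = \left(-1\right) \frac{10427}{2340} = - \frac{10427}{2340}$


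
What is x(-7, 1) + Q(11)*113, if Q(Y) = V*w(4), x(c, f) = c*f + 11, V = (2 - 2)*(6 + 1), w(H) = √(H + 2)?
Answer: 4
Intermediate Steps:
w(H) = √(2 + H)
V = 0 (V = 0*7 = 0)
x(c, f) = 11 + c*f
Q(Y) = 0 (Q(Y) = 0*√(2 + 4) = 0*√6 = 0)
x(-7, 1) + Q(11)*113 = (11 - 7*1) + 0*113 = (11 - 7) + 0 = 4 + 0 = 4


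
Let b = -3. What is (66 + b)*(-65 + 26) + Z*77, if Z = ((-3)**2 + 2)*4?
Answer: 931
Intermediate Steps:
Z = 44 (Z = (9 + 2)*4 = 11*4 = 44)
(66 + b)*(-65 + 26) + Z*77 = (66 - 3)*(-65 + 26) + 44*77 = 63*(-39) + 3388 = -2457 + 3388 = 931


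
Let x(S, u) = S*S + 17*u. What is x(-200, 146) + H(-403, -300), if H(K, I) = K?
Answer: 42079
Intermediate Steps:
x(S, u) = S**2 + 17*u
x(-200, 146) + H(-403, -300) = ((-200)**2 + 17*146) - 403 = (40000 + 2482) - 403 = 42482 - 403 = 42079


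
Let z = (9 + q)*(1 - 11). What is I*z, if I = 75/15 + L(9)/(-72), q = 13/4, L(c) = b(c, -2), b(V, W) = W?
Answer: -44345/72 ≈ -615.90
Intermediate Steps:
L(c) = -2
q = 13/4 (q = 13*(1/4) = 13/4 ≈ 3.2500)
I = 181/36 (I = 75/15 - 2/(-72) = 75*(1/15) - 2*(-1/72) = 5 + 1/36 = 181/36 ≈ 5.0278)
z = -245/2 (z = (9 + 13/4)*(1 - 11) = (49/4)*(-10) = -245/2 ≈ -122.50)
I*z = (181/36)*(-245/2) = -44345/72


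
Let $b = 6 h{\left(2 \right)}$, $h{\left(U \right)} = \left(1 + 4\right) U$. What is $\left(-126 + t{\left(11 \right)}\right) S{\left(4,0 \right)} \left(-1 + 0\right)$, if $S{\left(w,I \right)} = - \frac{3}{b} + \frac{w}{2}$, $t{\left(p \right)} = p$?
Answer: $\frac{897}{4} \approx 224.25$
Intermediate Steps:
$h{\left(U \right)} = 5 U$
$b = 60$ ($b = 6 \cdot 5 \cdot 2 = 6 \cdot 10 = 60$)
$S{\left(w,I \right)} = - \frac{1}{20} + \frac{w}{2}$ ($S{\left(w,I \right)} = - \frac{3}{60} + \frac{w}{2} = \left(-3\right) \frac{1}{60} + w \frac{1}{2} = - \frac{1}{20} + \frac{w}{2}$)
$\left(-126 + t{\left(11 \right)}\right) S{\left(4,0 \right)} \left(-1 + 0\right) = \left(-126 + 11\right) \left(- \frac{1}{20} + \frac{1}{2} \cdot 4\right) \left(-1 + 0\right) = - 115 \left(- \frac{1}{20} + 2\right) \left(-1\right) = - 115 \cdot \frac{39}{20} \left(-1\right) = \left(-115\right) \left(- \frac{39}{20}\right) = \frac{897}{4}$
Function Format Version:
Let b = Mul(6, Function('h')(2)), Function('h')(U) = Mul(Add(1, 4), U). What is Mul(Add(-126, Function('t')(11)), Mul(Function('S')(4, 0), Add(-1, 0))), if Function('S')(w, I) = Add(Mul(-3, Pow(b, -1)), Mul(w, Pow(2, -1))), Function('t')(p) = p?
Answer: Rational(897, 4) ≈ 224.25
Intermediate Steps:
Function('h')(U) = Mul(5, U)
b = 60 (b = Mul(6, Mul(5, 2)) = Mul(6, 10) = 60)
Function('S')(w, I) = Add(Rational(-1, 20), Mul(Rational(1, 2), w)) (Function('S')(w, I) = Add(Mul(-3, Pow(60, -1)), Mul(w, Pow(2, -1))) = Add(Mul(-3, Rational(1, 60)), Mul(w, Rational(1, 2))) = Add(Rational(-1, 20), Mul(Rational(1, 2), w)))
Mul(Add(-126, Function('t')(11)), Mul(Function('S')(4, 0), Add(-1, 0))) = Mul(Add(-126, 11), Mul(Add(Rational(-1, 20), Mul(Rational(1, 2), 4)), Add(-1, 0))) = Mul(-115, Mul(Add(Rational(-1, 20), 2), -1)) = Mul(-115, Mul(Rational(39, 20), -1)) = Mul(-115, Rational(-39, 20)) = Rational(897, 4)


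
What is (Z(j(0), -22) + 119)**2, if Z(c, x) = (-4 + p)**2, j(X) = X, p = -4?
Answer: 33489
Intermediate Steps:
Z(c, x) = 64 (Z(c, x) = (-4 - 4)**2 = (-8)**2 = 64)
(Z(j(0), -22) + 119)**2 = (64 + 119)**2 = 183**2 = 33489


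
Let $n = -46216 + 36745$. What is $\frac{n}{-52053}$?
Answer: $\frac{3157}{17351} \approx 0.18195$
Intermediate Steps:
$n = -9471$
$\frac{n}{-52053} = - \frac{9471}{-52053} = \left(-9471\right) \left(- \frac{1}{52053}\right) = \frac{3157}{17351}$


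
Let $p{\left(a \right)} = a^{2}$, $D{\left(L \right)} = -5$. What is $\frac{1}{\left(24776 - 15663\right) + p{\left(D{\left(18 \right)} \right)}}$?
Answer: $\frac{1}{9138} \approx 0.00010943$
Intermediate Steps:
$\frac{1}{\left(24776 - 15663\right) + p{\left(D{\left(18 \right)} \right)}} = \frac{1}{\left(24776 - 15663\right) + \left(-5\right)^{2}} = \frac{1}{\left(24776 - 15663\right) + 25} = \frac{1}{9113 + 25} = \frac{1}{9138}$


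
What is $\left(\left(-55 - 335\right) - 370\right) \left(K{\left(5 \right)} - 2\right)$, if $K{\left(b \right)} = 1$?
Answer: $760$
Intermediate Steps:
$\left(\left(-55 - 335\right) - 370\right) \left(K{\left(5 \right)} - 2\right) = \left(\left(-55 - 335\right) - 370\right) \left(1 - 2\right) = \left(-390 - 370\right) \left(-1\right) = \left(-760\right) \left(-1\right) = 760$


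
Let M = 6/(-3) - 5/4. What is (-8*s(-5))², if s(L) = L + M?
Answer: 4356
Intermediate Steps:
M = -13/4 (M = 6*(-⅓) - 5*¼ = -2 - 5/4 = -13/4 ≈ -3.2500)
s(L) = -13/4 + L (s(L) = L - 13/4 = -13/4 + L)
(-8*s(-5))² = (-8*(-13/4 - 5))² = (-8*(-33/4))² = 66² = 4356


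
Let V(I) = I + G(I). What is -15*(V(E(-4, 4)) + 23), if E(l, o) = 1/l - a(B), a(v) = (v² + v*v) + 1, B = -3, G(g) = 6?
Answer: -585/4 ≈ -146.25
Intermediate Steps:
a(v) = 1 + 2*v² (a(v) = (v² + v²) + 1 = 2*v² + 1 = 1 + 2*v²)
E(l, o) = -19 + 1/l (E(l, o) = 1/l - (1 + 2*(-3)²) = 1/l - (1 + 2*9) = 1/l - (1 + 18) = 1/l - 1*19 = 1/l - 19 = -19 + 1/l)
V(I) = 6 + I (V(I) = I + 6 = 6 + I)
-15*(V(E(-4, 4)) + 23) = -15*((6 + (-19 + 1/(-4))) + 23) = -15*((6 + (-19 - ¼)) + 23) = -15*((6 - 77/4) + 23) = -15*(-53/4 + 23) = -15*39/4 = -585/4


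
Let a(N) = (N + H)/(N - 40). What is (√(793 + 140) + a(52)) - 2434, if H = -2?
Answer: -14579/6 + √933 ≈ -2399.3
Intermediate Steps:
a(N) = (-2 + N)/(-40 + N) (a(N) = (N - 2)/(N - 40) = (-2 + N)/(-40 + N))
(√(793 + 140) + a(52)) - 2434 = (√(793 + 140) + (-2 + 52)/(-40 + 52)) - 2434 = (√933 + 50/12) - 2434 = (√933 + (1/12)*50) - 2434 = (√933 + 25/6) - 2434 = (25/6 + √933) - 2434 = -14579/6 + √933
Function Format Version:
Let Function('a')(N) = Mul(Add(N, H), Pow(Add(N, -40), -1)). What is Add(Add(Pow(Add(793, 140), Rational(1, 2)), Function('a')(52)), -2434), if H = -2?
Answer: Add(Rational(-14579, 6), Pow(933, Rational(1, 2))) ≈ -2399.3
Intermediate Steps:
Function('a')(N) = Mul(Pow(Add(-40, N), -1), Add(-2, N)) (Function('a')(N) = Mul(Add(N, -2), Pow(Add(N, -40), -1)) = Mul(Add(-2, N), Pow(Add(-40, N), -1)) = Mul(Pow(Add(-40, N), -1), Add(-2, N)))
Add(Add(Pow(Add(793, 140), Rational(1, 2)), Function('a')(52)), -2434) = Add(Add(Pow(Add(793, 140), Rational(1, 2)), Mul(Pow(Add(-40, 52), -1), Add(-2, 52))), -2434) = Add(Add(Pow(933, Rational(1, 2)), Mul(Pow(12, -1), 50)), -2434) = Add(Add(Pow(933, Rational(1, 2)), Mul(Rational(1, 12), 50)), -2434) = Add(Add(Pow(933, Rational(1, 2)), Rational(25, 6)), -2434) = Add(Add(Rational(25, 6), Pow(933, Rational(1, 2))), -2434) = Add(Rational(-14579, 6), Pow(933, Rational(1, 2)))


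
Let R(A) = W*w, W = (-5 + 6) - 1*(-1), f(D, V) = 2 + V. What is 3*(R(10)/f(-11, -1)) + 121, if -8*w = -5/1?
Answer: 499/4 ≈ 124.75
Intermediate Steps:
w = 5/8 (w = -(-5)/(8*1) = -(-5)/8 = -1/8*(-5) = 5/8 ≈ 0.62500)
W = 2 (W = 1 + 1 = 2)
R(A) = 5/4 (R(A) = 2*(5/8) = 5/4)
3*(R(10)/f(-11, -1)) + 121 = 3*(5/(4*(2 - 1))) + 121 = 3*((5/4)/1) + 121 = 3*((5/4)*1) + 121 = 3*(5/4) + 121 = 15/4 + 121 = 499/4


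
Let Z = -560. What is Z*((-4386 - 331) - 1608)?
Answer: 3542000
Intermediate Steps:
Z*((-4386 - 331) - 1608) = -560*((-4386 - 331) - 1608) = -560*(-4717 - 1608) = -560*(-6325) = 3542000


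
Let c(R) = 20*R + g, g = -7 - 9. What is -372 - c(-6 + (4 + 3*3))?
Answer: -496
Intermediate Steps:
g = -16
c(R) = -16 + 20*R (c(R) = 20*R - 16 = -16 + 20*R)
-372 - c(-6 + (4 + 3*3)) = -372 - (-16 + 20*(-6 + (4 + 3*3))) = -372 - (-16 + 20*(-6 + (4 + 9))) = -372 - (-16 + 20*(-6 + 13)) = -372 - (-16 + 20*7) = -372 - (-16 + 140) = -372 - 1*124 = -372 - 124 = -496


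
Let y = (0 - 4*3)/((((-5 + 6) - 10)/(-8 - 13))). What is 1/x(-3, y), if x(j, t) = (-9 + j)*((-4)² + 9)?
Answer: -1/300 ≈ -0.0033333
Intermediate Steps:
y = -28 (y = (0 - 12)/(((1 - 10)/(-21))) = -12/((-9*(-1/21))) = -12/3/7 = -12*7/3 = -28)
x(j, t) = -225 + 25*j (x(j, t) = (-9 + j)*(16 + 9) = (-9 + j)*25 = -225 + 25*j)
1/x(-3, y) = 1/(-225 + 25*(-3)) = 1/(-225 - 75) = 1/(-300) = -1/300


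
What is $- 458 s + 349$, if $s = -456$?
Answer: $209197$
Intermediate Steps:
$- 458 s + 349 = \left(-458\right) \left(-456\right) + 349 = 208848 + 349 = 209197$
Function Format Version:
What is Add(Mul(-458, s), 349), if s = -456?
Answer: 209197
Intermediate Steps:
Add(Mul(-458, s), 349) = Add(Mul(-458, -456), 349) = Add(208848, 349) = 209197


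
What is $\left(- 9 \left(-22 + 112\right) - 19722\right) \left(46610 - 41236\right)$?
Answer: $-110338968$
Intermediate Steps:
$\left(- 9 \left(-22 + 112\right) - 19722\right) \left(46610 - 41236\right) = \left(\left(-9\right) 90 - 19722\right) 5374 = \left(-810 - 19722\right) 5374 = \left(-20532\right) 5374 = -110338968$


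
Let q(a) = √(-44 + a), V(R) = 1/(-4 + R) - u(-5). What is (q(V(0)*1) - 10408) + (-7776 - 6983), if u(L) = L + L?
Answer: -25167 + I*√137/2 ≈ -25167.0 + 5.8523*I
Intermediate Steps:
u(L) = 2*L
V(R) = 10 + 1/(-4 + R) (V(R) = 1/(-4 + R) - 2*(-5) = 1/(-4 + R) - 1*(-10) = 1/(-4 + R) + 10 = 10 + 1/(-4 + R))
(q(V(0)*1) - 10408) + (-7776 - 6983) = (√(-44 + ((-39 + 10*0)/(-4 + 0))*1) - 10408) + (-7776 - 6983) = (√(-44 + ((-39 + 0)/(-4))*1) - 10408) - 14759 = (√(-44 - ¼*(-39)*1) - 10408) - 14759 = (√(-44 + (39/4)*1) - 10408) - 14759 = (√(-44 + 39/4) - 10408) - 14759 = (√(-137/4) - 10408) - 14759 = (I*√137/2 - 10408) - 14759 = (-10408 + I*√137/2) - 14759 = -25167 + I*√137/2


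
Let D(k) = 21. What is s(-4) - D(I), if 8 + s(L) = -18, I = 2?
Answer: -47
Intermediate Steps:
s(L) = -26 (s(L) = -8 - 18 = -26)
s(-4) - D(I) = -26 - 1*21 = -26 - 21 = -47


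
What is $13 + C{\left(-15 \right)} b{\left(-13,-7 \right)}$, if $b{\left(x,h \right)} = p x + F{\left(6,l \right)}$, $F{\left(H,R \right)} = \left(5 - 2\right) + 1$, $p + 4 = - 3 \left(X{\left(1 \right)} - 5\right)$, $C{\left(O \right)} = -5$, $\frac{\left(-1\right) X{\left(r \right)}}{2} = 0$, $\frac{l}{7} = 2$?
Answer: $708$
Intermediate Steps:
$l = 14$ ($l = 7 \cdot 2 = 14$)
$X{\left(r \right)} = 0$ ($X{\left(r \right)} = \left(-2\right) 0 = 0$)
$p = 11$ ($p = -4 - 3 \left(0 - 5\right) = -4 - -15 = -4 + 15 = 11$)
$F{\left(H,R \right)} = 4$ ($F{\left(H,R \right)} = 3 + 1 = 4$)
$b{\left(x,h \right)} = 4 + 11 x$ ($b{\left(x,h \right)} = 11 x + 4 = 4 + 11 x$)
$13 + C{\left(-15 \right)} b{\left(-13,-7 \right)} = 13 - 5 \left(4 + 11 \left(-13\right)\right) = 13 - 5 \left(4 - 143\right) = 13 - -695 = 13 + 695 = 708$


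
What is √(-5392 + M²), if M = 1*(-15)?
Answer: I*√5167 ≈ 71.882*I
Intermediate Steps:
M = -15
√(-5392 + M²) = √(-5392 + (-15)²) = √(-5392 + 225) = √(-5167) = I*√5167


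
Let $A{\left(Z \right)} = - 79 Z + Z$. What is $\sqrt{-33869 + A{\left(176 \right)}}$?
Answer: $i \sqrt{47597} \approx 218.17 i$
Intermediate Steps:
$A{\left(Z \right)} = - 78 Z$
$\sqrt{-33869 + A{\left(176 \right)}} = \sqrt{-33869 - 13728} = \sqrt{-47597} = i \sqrt{47597}$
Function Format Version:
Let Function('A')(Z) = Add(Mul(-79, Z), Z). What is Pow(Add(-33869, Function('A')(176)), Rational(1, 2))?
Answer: Mul(I, Pow(47597, Rational(1, 2))) ≈ Mul(218.17, I)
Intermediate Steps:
Function('A')(Z) = Mul(-78, Z)
Pow(Add(-33869, Function('A')(176)), Rational(1, 2)) = Pow(Add(-33869, Mul(-78, 176)), Rational(1, 2)) = Pow(Add(-33869, -13728), Rational(1, 2)) = Pow(-47597, Rational(1, 2)) = Mul(I, Pow(47597, Rational(1, 2)))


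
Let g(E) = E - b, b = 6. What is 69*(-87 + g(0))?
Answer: -6417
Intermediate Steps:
g(E) = -6 + E (g(E) = E - 1*6 = E - 6 = -6 + E)
69*(-87 + g(0)) = 69*(-87 + (-6 + 0)) = 69*(-87 - 6) = 69*(-93) = -6417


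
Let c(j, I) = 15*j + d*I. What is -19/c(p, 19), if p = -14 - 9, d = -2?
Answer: 19/383 ≈ 0.049608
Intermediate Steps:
p = -23
c(j, I) = -2*I + 15*j (c(j, I) = 15*j - 2*I = -2*I + 15*j)
-19/c(p, 19) = -19/(-2*19 + 15*(-23)) = -19/(-38 - 345) = -19/(-383) = -19*(-1/383) = 19/383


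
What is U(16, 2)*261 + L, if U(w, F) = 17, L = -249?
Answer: 4188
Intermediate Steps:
U(16, 2)*261 + L = 17*261 - 249 = 4437 - 249 = 4188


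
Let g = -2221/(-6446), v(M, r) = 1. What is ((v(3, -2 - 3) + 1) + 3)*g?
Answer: 11105/6446 ≈ 1.7228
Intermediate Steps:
g = 2221/6446 (g = -2221*(-1/6446) = 2221/6446 ≈ 0.34455)
((v(3, -2 - 3) + 1) + 3)*g = ((1 + 1) + 3)*(2221/6446) = (2 + 3)*(2221/6446) = 5*(2221/6446) = 11105/6446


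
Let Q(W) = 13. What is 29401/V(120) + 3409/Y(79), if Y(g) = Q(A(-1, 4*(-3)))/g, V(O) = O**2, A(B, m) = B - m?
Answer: 3878460613/187200 ≈ 20718.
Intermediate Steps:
Y(g) = 13/g
29401/V(120) + 3409/Y(79) = 29401/(120**2) + 3409/((13/79)) = 29401/14400 + 3409/((13*(1/79))) = 29401*(1/14400) + 3409/(13/79) = 29401/14400 + 3409*(79/13) = 29401/14400 + 269311/13 = 3878460613/187200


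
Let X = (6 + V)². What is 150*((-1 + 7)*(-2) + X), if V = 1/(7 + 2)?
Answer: 102650/27 ≈ 3801.9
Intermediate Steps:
V = ⅑ (V = 1/9 = ⅑ ≈ 0.11111)
X = 3025/81 (X = (6 + ⅑)² = (55/9)² = 3025/81 ≈ 37.346)
150*((-1 + 7)*(-2) + X) = 150*((-1 + 7)*(-2) + 3025/81) = 150*(6*(-2) + 3025/81) = 150*(-12 + 3025/81) = 150*(2053/81) = 102650/27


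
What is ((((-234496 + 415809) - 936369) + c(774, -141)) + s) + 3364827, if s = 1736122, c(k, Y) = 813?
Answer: 4346706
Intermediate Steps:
((((-234496 + 415809) - 936369) + c(774, -141)) + s) + 3364827 = ((((-234496 + 415809) - 936369) + 813) + 1736122) + 3364827 = (((181313 - 936369) + 813) + 1736122) + 3364827 = ((-755056 + 813) + 1736122) + 3364827 = (-754243 + 1736122) + 3364827 = 981879 + 3364827 = 4346706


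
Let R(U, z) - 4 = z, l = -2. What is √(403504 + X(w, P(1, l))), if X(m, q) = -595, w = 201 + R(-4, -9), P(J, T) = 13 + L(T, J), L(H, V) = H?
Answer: √402909 ≈ 634.75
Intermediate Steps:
R(U, z) = 4 + z
P(J, T) = 13 + T
w = 196 (w = 201 + (4 - 9) = 201 - 5 = 196)
√(403504 + X(w, P(1, l))) = √(403504 - 595) = √402909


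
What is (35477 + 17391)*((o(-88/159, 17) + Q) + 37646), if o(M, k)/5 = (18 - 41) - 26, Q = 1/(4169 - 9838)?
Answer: 11209404736624/5669 ≈ 1.9773e+9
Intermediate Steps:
Q = -1/5669 (Q = 1/(-5669) = -1/5669 ≈ -0.00017640)
o(M, k) = -245 (o(M, k) = 5*((18 - 41) - 26) = 5*(-23 - 26) = 5*(-49) = -245)
(35477 + 17391)*((o(-88/159, 17) + Q) + 37646) = (35477 + 17391)*((-245 - 1/5669) + 37646) = 52868*(-1388906/5669 + 37646) = 52868*(212026268/5669) = 11209404736624/5669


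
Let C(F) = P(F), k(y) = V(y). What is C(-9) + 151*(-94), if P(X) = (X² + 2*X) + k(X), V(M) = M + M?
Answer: -14149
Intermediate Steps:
V(M) = 2*M
k(y) = 2*y
P(X) = X² + 4*X (P(X) = (X² + 2*X) + 2*X = X² + 4*X)
C(F) = F*(4 + F)
C(-9) + 151*(-94) = -9*(4 - 9) + 151*(-94) = -9*(-5) - 14194 = 45 - 14194 = -14149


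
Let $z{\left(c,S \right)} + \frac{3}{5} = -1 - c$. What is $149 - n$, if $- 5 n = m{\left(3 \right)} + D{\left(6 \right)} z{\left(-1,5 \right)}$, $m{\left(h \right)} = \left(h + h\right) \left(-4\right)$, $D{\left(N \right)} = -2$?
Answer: $\frac{3611}{25} \approx 144.44$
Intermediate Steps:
$z{\left(c,S \right)} = - \frac{8}{5} - c$ ($z{\left(c,S \right)} = - \frac{3}{5} - \left(1 + c\right) = - \frac{8}{5} - c$)
$m{\left(h \right)} = - 8 h$ ($m{\left(h \right)} = 2 h \left(-4\right) = - 8 h$)
$n = \frac{114}{25}$ ($n = - \frac{\left(-8\right) 3 - 2 \left(- \frac{8}{5} - -1\right)}{5} = - \frac{-24 - 2 \left(- \frac{8}{5} + 1\right)}{5} = - \frac{-24 - - \frac{6}{5}}{5} = - \frac{-24 + \frac{6}{5}}{5} = \left(- \frac{1}{5}\right) \left(- \frac{114}{5}\right) = \frac{114}{25} \approx 4.56$)
$149 - n = 149 - \frac{114}{25} = \frac{3611}{25}$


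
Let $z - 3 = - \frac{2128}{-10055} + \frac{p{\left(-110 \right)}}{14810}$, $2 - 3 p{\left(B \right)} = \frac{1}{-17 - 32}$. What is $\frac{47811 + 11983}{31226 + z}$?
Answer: $\frac{87261126706460}{45574743243137} \approx 1.9147$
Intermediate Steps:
$p{\left(B \right)} = \frac{33}{49}$ ($p{\left(B \right)} = \frac{2}{3} - \frac{1}{3 \left(-17 - 32\right)} = \frac{2}{3} - \frac{1}{3 \left(-49\right)} = \frac{2}{3} - - \frac{1}{147} = \frac{2}{3} + \frac{1}{147} = \frac{33}{49}$)
$z = \frac{4687007797}{1459362590}$ ($z = 3 + \left(- \frac{2128}{-10055} + \frac{33}{49 \cdot 14810}\right) = 3 + \left(\left(-2128\right) \left(- \frac{1}{10055}\right) + \frac{33}{49} \cdot \frac{1}{14810}\right) = 3 + \left(\frac{2128}{10055} + \frac{33}{725690}\right) = 3 + \frac{308920027}{1459362590} = \frac{4687007797}{1459362590} \approx 3.2117$)
$\frac{47811 + 11983}{31226 + z} = \frac{47811 + 11983}{31226 + \frac{4687007797}{1459362590}} = \frac{59794}{\frac{45574743243137}{1459362590}} = 59794 \cdot \frac{1459362590}{45574743243137} = \frac{87261126706460}{45574743243137}$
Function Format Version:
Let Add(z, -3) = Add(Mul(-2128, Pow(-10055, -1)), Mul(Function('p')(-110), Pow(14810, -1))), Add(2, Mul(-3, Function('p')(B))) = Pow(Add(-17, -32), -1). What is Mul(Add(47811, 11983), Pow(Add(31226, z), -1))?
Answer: Rational(87261126706460, 45574743243137) ≈ 1.9147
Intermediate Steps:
Function('p')(B) = Rational(33, 49) (Function('p')(B) = Add(Rational(2, 3), Mul(Rational(-1, 3), Pow(Add(-17, -32), -1))) = Add(Rational(2, 3), Mul(Rational(-1, 3), Pow(-49, -1))) = Add(Rational(2, 3), Mul(Rational(-1, 3), Rational(-1, 49))) = Add(Rational(2, 3), Rational(1, 147)) = Rational(33, 49))
z = Rational(4687007797, 1459362590) (z = Add(3, Add(Mul(-2128, Pow(-10055, -1)), Mul(Rational(33, 49), Pow(14810, -1)))) = Add(3, Add(Mul(-2128, Rational(-1, 10055)), Mul(Rational(33, 49), Rational(1, 14810)))) = Add(3, Add(Rational(2128, 10055), Rational(33, 725690))) = Add(3, Rational(308920027, 1459362590)) = Rational(4687007797, 1459362590) ≈ 3.2117)
Mul(Add(47811, 11983), Pow(Add(31226, z), -1)) = Mul(Add(47811, 11983), Pow(Add(31226, Rational(4687007797, 1459362590)), -1)) = Mul(59794, Pow(Rational(45574743243137, 1459362590), -1)) = Mul(59794, Rational(1459362590, 45574743243137)) = Rational(87261126706460, 45574743243137)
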